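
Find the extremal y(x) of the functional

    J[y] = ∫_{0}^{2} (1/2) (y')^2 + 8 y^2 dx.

The Lagrangian is L = (1/2) (y')^2 + 8 y^2.
Compute ∂L/∂y = 16y, ∂L/∂y' = y'.
The Euler-Lagrange equation d/dx(∂L/∂y') − ∂L/∂y = 0 reduces to
    y'' − 16 y = 0.
Its general solution is
    y(x) = A e^(4x) + B e^(−4x),
with A, B fixed by the endpoint conditions.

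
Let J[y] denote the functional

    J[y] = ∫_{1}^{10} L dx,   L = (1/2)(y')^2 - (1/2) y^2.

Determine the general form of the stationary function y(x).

The Lagrangian is L = (1/2)(y')^2 - (1/2) y^2.
∂L/∂y = -y.
∂L/∂y' = y'.
The Euler-Lagrange equation d/dx(∂L/∂y') − ∂L/∂y = 0 becomes:
    y'' + y = 0
General solution: y(x) = A sin(x) + B cos(x), where A and B are arbitrary constants fixed by the endpoint conditions.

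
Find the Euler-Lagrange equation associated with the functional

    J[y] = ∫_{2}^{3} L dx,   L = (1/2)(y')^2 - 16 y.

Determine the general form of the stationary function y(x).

The Lagrangian is L = (1/2)(y')^2 - 16 y.
∂L/∂y = -16.
∂L/∂y' = y'.
The Euler-Lagrange equation d/dx(∂L/∂y') − ∂L/∂y = 0 becomes:
    y'' + 16 = 0
General solution: y(x) = -8 x^2 + A x + B, where A and B are arbitrary constants fixed by the endpoint conditions.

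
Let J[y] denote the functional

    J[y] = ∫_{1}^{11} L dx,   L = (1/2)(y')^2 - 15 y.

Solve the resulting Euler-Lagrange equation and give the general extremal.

The Lagrangian is L = (1/2)(y')^2 - 15 y.
∂L/∂y = -15.
∂L/∂y' = y'.
The Euler-Lagrange equation d/dx(∂L/∂y') − ∂L/∂y = 0 becomes:
    y'' + 15 = 0
General solution: y(x) = -(15/2) x^2 + A x + B, where A and B are arbitrary constants fixed by the endpoint conditions.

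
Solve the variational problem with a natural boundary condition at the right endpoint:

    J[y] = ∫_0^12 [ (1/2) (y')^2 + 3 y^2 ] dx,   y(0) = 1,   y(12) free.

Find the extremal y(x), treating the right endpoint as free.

The Lagrangian L = (1/2) (y')^2 + 3 y^2 gives
    ∂L/∂y = 6 y,   ∂L/∂y' = y'.
Euler-Lagrange: y'' − 6 y = 0.
With k = sqrt(6), the general solution is
    y(x) = A cosh(sqrt(6) x) + B sinh(sqrt(6) x).
Fixed left endpoint y(0) = 1 ⇒ A = 1.
The right endpoint x = 12 is free, so the natural (transversality) condition is ∂L/∂y' |_{x=12} = 0, i.e. y'(12) = 0.
Compute y'(x) = A k sinh(k x) + B k cosh(k x), so
    y'(12) = A k sinh(k·12) + B k cosh(k·12) = 0
    ⇒ B = −A tanh(k·12) = − tanh(sqrt(6)·12).
Therefore the extremal is
    y(x) = cosh(sqrt(6) x) − tanh(sqrt(6)·12) sinh(sqrt(6) x).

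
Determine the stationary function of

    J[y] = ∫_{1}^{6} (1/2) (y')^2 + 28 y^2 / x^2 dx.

The Lagrangian is L = (1/2) (y')^2 + 28 y^2 / x^2.
Compute ∂L/∂y = 56y/x^2, ∂L/∂y' = y'.
The Euler-Lagrange equation d/dx(∂L/∂y') − ∂L/∂y = 0 reduces to
    y'' − 56/x^2 · y = 0  (x > 0).
Its general solution is
    y(x) = A x^8 + B x^(-7),
with A, B fixed by the endpoint conditions.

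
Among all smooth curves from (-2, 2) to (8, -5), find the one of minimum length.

Arc-length functional: J[y] = ∫ sqrt(1 + (y')^2) dx.
Lagrangian L = sqrt(1 + (y')^2) has no explicit y dependence, so ∂L/∂y = 0 and the Euler-Lagrange equation gives
    d/dx( y' / sqrt(1 + (y')^2) ) = 0  ⇒  y' / sqrt(1 + (y')^2) = const.
Hence y' is constant, so y(x) is affine.
Fitting the endpoints (-2, 2) and (8, -5):
    slope m = ((-5) − 2) / (8 − (-2)) = -7/10,
    intercept c = 2 − m·(-2) = 3/5.
Extremal: y(x) = (-7/10) x + 3/5.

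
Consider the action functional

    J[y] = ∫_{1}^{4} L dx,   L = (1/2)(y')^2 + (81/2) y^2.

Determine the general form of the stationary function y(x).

The Lagrangian is L = (1/2)(y')^2 + (81/2) y^2.
∂L/∂y = 81y.
∂L/∂y' = y'.
The Euler-Lagrange equation d/dx(∂L/∂y') − ∂L/∂y = 0 becomes:
    y'' - 81 y = 0
General solution: y(x) = A e^(9x) + B e^(-9x), where A and B are arbitrary constants fixed by the endpoint conditions.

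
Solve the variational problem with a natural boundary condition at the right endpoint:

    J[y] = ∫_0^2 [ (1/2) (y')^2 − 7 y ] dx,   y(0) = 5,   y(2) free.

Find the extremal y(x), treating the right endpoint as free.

The Lagrangian L = (1/2) (y')^2 − 7 y gives
    ∂L/∂y = −7,   ∂L/∂y' = y'.
Euler-Lagrange: d/dx(y') − (−7) = 0, i.e. y'' + 7 = 0, so
    y(x) = −(7/2) x^2 + C1 x + C2.
Fixed left endpoint y(0) = 5 ⇒ C2 = 5.
The right endpoint x = 2 is free, so the natural (transversality) condition is ∂L/∂y' |_{x=2} = 0, i.e. y'(2) = 0.
Compute y'(x) = −7 x + C1, so y'(2) = −14 + C1 = 0 ⇒ C1 = 14.
Therefore the extremal is
    y(x) = −(7/2) x^2 + 14 x + 5.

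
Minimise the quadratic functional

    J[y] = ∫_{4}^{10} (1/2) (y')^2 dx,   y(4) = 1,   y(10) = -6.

The Lagrangian is L = (1/2) (y')^2.
Compute ∂L/∂y = 0, ∂L/∂y' = y'.
The Euler-Lagrange equation d/dx(∂L/∂y') − ∂L/∂y = 0 reduces to
    y'' = 0.
Its general solution is
    y(x) = A x + B,
with A, B fixed by the endpoint conditions.
Applying the endpoint conditions y(4) = 1 and y(10) = -6: solve A·4 + B = 1 and A·10 + B = -6. Subtracting gives A(10 − 4) = -6 − 1, so A = -7/6, and B = 1 − A·4 = 17/3. Therefore
    y(x) = (-7/6) x + 17/3.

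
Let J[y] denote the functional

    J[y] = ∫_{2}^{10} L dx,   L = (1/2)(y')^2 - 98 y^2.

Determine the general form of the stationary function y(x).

The Lagrangian is L = (1/2)(y')^2 - 98 y^2.
∂L/∂y = -196y.
∂L/∂y' = y'.
The Euler-Lagrange equation d/dx(∂L/∂y') − ∂L/∂y = 0 becomes:
    y'' + 196 y = 0
General solution: y(x) = A sin(14x) + B cos(14x), where A and B are arbitrary constants fixed by the endpoint conditions.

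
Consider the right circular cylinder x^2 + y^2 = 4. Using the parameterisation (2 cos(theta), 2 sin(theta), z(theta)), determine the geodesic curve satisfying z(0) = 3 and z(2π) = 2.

Parameterise the cylinder of radius R = 2 as
    r(θ) = (2 cos θ, 2 sin θ, z(θ)).
The arc-length element is
    ds = sqrt(4 + (dz/dθ)^2) dθ,
so the Lagrangian is L = sqrt(4 + z'^2).
L depends on z' only, not on z or θ, so ∂L/∂z = 0 and
    ∂L/∂z' = z' / sqrt(4 + z'^2).
The Euler-Lagrange equation gives
    d/dθ( z' / sqrt(4 + z'^2) ) = 0,
so z' is constant. Integrating once:
    z(θ) = a θ + b,
a helix on the cylinder (a straight line when the cylinder is unrolled). The constants a, b are determined by the endpoint conditions.
With endpoint conditions z(0) = 3 and z(2π) = 2: from z(0) = b we get b = 3, and a·2π + 3 = 2 gives a = -1/(2π), so
    z(θ) = (-1/(2π)) θ + 3.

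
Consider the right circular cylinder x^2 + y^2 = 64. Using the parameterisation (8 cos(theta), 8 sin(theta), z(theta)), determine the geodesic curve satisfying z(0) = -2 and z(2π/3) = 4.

Parameterise the cylinder of radius R = 8 as
    r(θ) = (8 cos θ, 8 sin θ, z(θ)).
The arc-length element is
    ds = sqrt(64 + (dz/dθ)^2) dθ,
so the Lagrangian is L = sqrt(64 + z'^2).
L depends on z' only, not on z or θ, so ∂L/∂z = 0 and
    ∂L/∂z' = z' / sqrt(64 + z'^2).
The Euler-Lagrange equation gives
    d/dθ( z' / sqrt(64 + z'^2) ) = 0,
so z' is constant. Integrating once:
    z(θ) = a θ + b,
a helix on the cylinder (a straight line when the cylinder is unrolled). The constants a, b are determined by the endpoint conditions.
With endpoint conditions z(0) = -2 and z(2π/3) = 4: from z(0) = b we get b = -2, and a·2π/3 + -2 = 4 gives a = 9/π, so
    z(θ) = (9/π) θ − 2.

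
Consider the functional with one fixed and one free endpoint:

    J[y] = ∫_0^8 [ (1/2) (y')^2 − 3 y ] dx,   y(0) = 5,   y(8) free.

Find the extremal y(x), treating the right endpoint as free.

The Lagrangian L = (1/2) (y')^2 − 3 y gives
    ∂L/∂y = −3,   ∂L/∂y' = y'.
Euler-Lagrange: d/dx(y') − (−3) = 0, i.e. y'' + 3 = 0, so
    y(x) = −(3/2) x^2 + C1 x + C2.
Fixed left endpoint y(0) = 5 ⇒ C2 = 5.
The right endpoint x = 8 is free, so the natural (transversality) condition is ∂L/∂y' |_{x=8} = 0, i.e. y'(8) = 0.
Compute y'(x) = −3 x + C1, so y'(8) = −24 + C1 = 0 ⇒ C1 = 24.
Therefore the extremal is
    y(x) = −(3/2) x^2 + 24 x + 5.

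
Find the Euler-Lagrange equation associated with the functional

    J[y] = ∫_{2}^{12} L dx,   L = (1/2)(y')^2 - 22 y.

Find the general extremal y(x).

The Lagrangian is L = (1/2)(y')^2 - 22 y.
∂L/∂y = -22.
∂L/∂y' = y'.
The Euler-Lagrange equation d/dx(∂L/∂y') − ∂L/∂y = 0 becomes:
    y'' + 22 = 0
General solution: y(x) = -11 x^2 + A x + B, where A and B are arbitrary constants fixed by the endpoint conditions.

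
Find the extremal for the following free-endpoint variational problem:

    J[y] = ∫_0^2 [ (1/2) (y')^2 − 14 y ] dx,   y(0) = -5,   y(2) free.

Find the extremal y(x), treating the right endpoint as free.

The Lagrangian L = (1/2) (y')^2 − 14 y gives
    ∂L/∂y = −14,   ∂L/∂y' = y'.
Euler-Lagrange: d/dx(y') − (−14) = 0, i.e. y'' + 14 = 0, so
    y(x) = −(14/2) x^2 + C1 x + C2.
Fixed left endpoint y(0) = -5 ⇒ C2 = -5.
The right endpoint x = 2 is free, so the natural (transversality) condition is ∂L/∂y' |_{x=2} = 0, i.e. y'(2) = 0.
Compute y'(x) = −14 x + C1, so y'(2) = −28 + C1 = 0 ⇒ C1 = 28.
Therefore the extremal is
    y(x) = −7 x^2 + 28 x − 5.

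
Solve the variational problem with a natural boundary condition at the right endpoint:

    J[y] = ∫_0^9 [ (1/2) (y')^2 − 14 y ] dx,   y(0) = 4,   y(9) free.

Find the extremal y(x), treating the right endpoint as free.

The Lagrangian L = (1/2) (y')^2 − 14 y gives
    ∂L/∂y = −14,   ∂L/∂y' = y'.
Euler-Lagrange: d/dx(y') − (−14) = 0, i.e. y'' + 14 = 0, so
    y(x) = −(14/2) x^2 + C1 x + C2.
Fixed left endpoint y(0) = 4 ⇒ C2 = 4.
The right endpoint x = 9 is free, so the natural (transversality) condition is ∂L/∂y' |_{x=9} = 0, i.e. y'(9) = 0.
Compute y'(x) = −14 x + C1, so y'(9) = −126 + C1 = 0 ⇒ C1 = 126.
Therefore the extremal is
    y(x) = −7 x^2 + 126 x + 4.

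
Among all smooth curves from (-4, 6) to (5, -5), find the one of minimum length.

Arc-length functional: J[y] = ∫ sqrt(1 + (y')^2) dx.
Lagrangian L = sqrt(1 + (y')^2) has no explicit y dependence, so ∂L/∂y = 0 and the Euler-Lagrange equation gives
    d/dx( y' / sqrt(1 + (y')^2) ) = 0  ⇒  y' / sqrt(1 + (y')^2) = const.
Hence y' is constant, so y(x) is affine.
Fitting the endpoints (-4, 6) and (5, -5):
    slope m = ((-5) − 6) / (5 − (-4)) = -11/9,
    intercept c = 6 − m·(-4) = 10/9.
Extremal: y(x) = (-11/9) x + 10/9.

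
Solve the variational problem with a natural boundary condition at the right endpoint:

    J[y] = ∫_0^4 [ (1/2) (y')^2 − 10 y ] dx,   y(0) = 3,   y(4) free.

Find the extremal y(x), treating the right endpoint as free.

The Lagrangian L = (1/2) (y')^2 − 10 y gives
    ∂L/∂y = −10,   ∂L/∂y' = y'.
Euler-Lagrange: d/dx(y') − (−10) = 0, i.e. y'' + 10 = 0, so
    y(x) = −(10/2) x^2 + C1 x + C2.
Fixed left endpoint y(0) = 3 ⇒ C2 = 3.
The right endpoint x = 4 is free, so the natural (transversality) condition is ∂L/∂y' |_{x=4} = 0, i.e. y'(4) = 0.
Compute y'(x) = −10 x + C1, so y'(4) = −40 + C1 = 0 ⇒ C1 = 40.
Therefore the extremal is
    y(x) = −5 x^2 + 40 x + 3.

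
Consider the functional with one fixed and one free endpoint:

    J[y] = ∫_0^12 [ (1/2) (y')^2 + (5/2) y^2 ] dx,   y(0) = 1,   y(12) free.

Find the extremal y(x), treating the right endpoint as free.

The Lagrangian L = (1/2) (y')^2 + (5/2) y^2 gives
    ∂L/∂y = 5 y,   ∂L/∂y' = y'.
Euler-Lagrange: y'' − 5 y = 0.
With k = sqrt(5), the general solution is
    y(x) = A cosh(sqrt(5) x) + B sinh(sqrt(5) x).
Fixed left endpoint y(0) = 1 ⇒ A = 1.
The right endpoint x = 12 is free, so the natural (transversality) condition is ∂L/∂y' |_{x=12} = 0, i.e. y'(12) = 0.
Compute y'(x) = A k sinh(k x) + B k cosh(k x), so
    y'(12) = A k sinh(k·12) + B k cosh(k·12) = 0
    ⇒ B = −A tanh(k·12) = − tanh(sqrt(5)·12).
Therefore the extremal is
    y(x) = cosh(sqrt(5) x) − tanh(sqrt(5)·12) sinh(sqrt(5) x).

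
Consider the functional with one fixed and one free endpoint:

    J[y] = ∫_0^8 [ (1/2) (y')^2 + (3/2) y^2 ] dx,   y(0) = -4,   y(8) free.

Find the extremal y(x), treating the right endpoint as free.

The Lagrangian L = (1/2) (y')^2 + (3/2) y^2 gives
    ∂L/∂y = 3 y,   ∂L/∂y' = y'.
Euler-Lagrange: y'' − 3 y = 0.
With k = sqrt(3), the general solution is
    y(x) = A cosh(sqrt(3) x) + B sinh(sqrt(3) x).
Fixed left endpoint y(0) = -4 ⇒ A = -4.
The right endpoint x = 8 is free, so the natural (transversality) condition is ∂L/∂y' |_{x=8} = 0, i.e. y'(8) = 0.
Compute y'(x) = A k sinh(k x) + B k cosh(k x), so
    y'(8) = A k sinh(k·8) + B k cosh(k·8) = 0
    ⇒ B = −A tanh(k·8) = 4 tanh(sqrt(3)·8).
Therefore the extremal is
    y(x) = −4 cosh(sqrt(3) x) + 4 tanh(sqrt(3)·8) sinh(sqrt(3) x).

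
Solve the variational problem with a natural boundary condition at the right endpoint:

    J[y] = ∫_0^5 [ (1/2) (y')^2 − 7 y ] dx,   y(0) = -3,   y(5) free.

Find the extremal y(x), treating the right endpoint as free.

The Lagrangian L = (1/2) (y')^2 − 7 y gives
    ∂L/∂y = −7,   ∂L/∂y' = y'.
Euler-Lagrange: d/dx(y') − (−7) = 0, i.e. y'' + 7 = 0, so
    y(x) = −(7/2) x^2 + C1 x + C2.
Fixed left endpoint y(0) = -3 ⇒ C2 = -3.
The right endpoint x = 5 is free, so the natural (transversality) condition is ∂L/∂y' |_{x=5} = 0, i.e. y'(5) = 0.
Compute y'(x) = −7 x + C1, so y'(5) = −35 + C1 = 0 ⇒ C1 = 35.
Therefore the extremal is
    y(x) = −(7/2) x^2 + 35 x − 3.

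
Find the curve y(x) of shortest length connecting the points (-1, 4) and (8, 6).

Arc-length functional: J[y] = ∫ sqrt(1 + (y')^2) dx.
Lagrangian L = sqrt(1 + (y')^2) has no explicit y dependence, so ∂L/∂y = 0 and the Euler-Lagrange equation gives
    d/dx( y' / sqrt(1 + (y')^2) ) = 0  ⇒  y' / sqrt(1 + (y')^2) = const.
Hence y' is constant, so y(x) is affine.
Fitting the endpoints (-1, 4) and (8, 6):
    slope m = (6 − 4) / (8 − (-1)) = 2/9,
    intercept c = 4 − m·(-1) = 38/9.
Extremal: y(x) = (2/9) x + 38/9.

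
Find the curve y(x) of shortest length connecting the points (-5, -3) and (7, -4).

Arc-length functional: J[y] = ∫ sqrt(1 + (y')^2) dx.
Lagrangian L = sqrt(1 + (y')^2) has no explicit y dependence, so ∂L/∂y = 0 and the Euler-Lagrange equation gives
    d/dx( y' / sqrt(1 + (y')^2) ) = 0  ⇒  y' / sqrt(1 + (y')^2) = const.
Hence y' is constant, so y(x) is affine.
Fitting the endpoints (-5, -3) and (7, -4):
    slope m = ((-4) − (-3)) / (7 − (-5)) = -1/12,
    intercept c = (-3) − m·(-5) = -41/12.
Extremal: y(x) = (-1/12) x - 41/12.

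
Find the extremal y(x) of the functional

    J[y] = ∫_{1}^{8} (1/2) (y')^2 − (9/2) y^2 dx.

The Lagrangian is L = (1/2) (y')^2 − (9/2) y^2.
Compute ∂L/∂y = -9y, ∂L/∂y' = y'.
The Euler-Lagrange equation d/dx(∂L/∂y') − ∂L/∂y = 0 reduces to
    y'' + 9 y = 0.
Its general solution is
    y(x) = A sin(3x) + B cos(3x),
with A, B fixed by the endpoint conditions.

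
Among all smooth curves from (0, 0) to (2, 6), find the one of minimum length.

Arc-length functional: J[y] = ∫ sqrt(1 + (y')^2) dx.
Lagrangian L = sqrt(1 + (y')^2) has no explicit y dependence, so ∂L/∂y = 0 and the Euler-Lagrange equation gives
    d/dx( y' / sqrt(1 + (y')^2) ) = 0  ⇒  y' / sqrt(1 + (y')^2) = const.
Hence y' is constant, so y(x) is affine.
Fitting the endpoints (0, 0) and (2, 6):
    slope m = (6 − 0) / (2 − 0) = 3,
    intercept c = 0 − m·0 = 0.
Extremal: y(x) = 3 x.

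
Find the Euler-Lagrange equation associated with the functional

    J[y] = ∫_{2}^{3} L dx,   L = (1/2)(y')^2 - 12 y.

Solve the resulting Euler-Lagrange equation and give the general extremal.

The Lagrangian is L = (1/2)(y')^2 - 12 y.
∂L/∂y = -12.
∂L/∂y' = y'.
The Euler-Lagrange equation d/dx(∂L/∂y') − ∂L/∂y = 0 becomes:
    y'' + 12 = 0
General solution: y(x) = -6 x^2 + A x + B, where A and B are arbitrary constants fixed by the endpoint conditions.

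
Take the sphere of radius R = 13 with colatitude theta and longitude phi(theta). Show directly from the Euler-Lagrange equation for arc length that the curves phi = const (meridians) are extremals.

On the sphere of radius R = 13 with spherical coordinates (θ, φ), the induced metric is
    ds^2 = 169(dθ^2 + sin^2(θ) dφ^2).
Using θ as the parameter, the arc-length functional becomes
    J[φ] = ∫ 13 sqrt(1 + sin^2(θ) (dφ/dθ)^2) dθ.
So L = 13 sqrt(1 + sin^2(θ) φ'^2). Compute
    ∂L/∂φ = 0  (L has no explicit φ dependence),
    ∂L/∂φ' = 13 sin^2(θ) φ' / sqrt(1 + sin^2(θ) φ'^2).
For the candidate φ(θ) = c (constant), φ' = 0, so ∂L/∂φ' evaluated along the candidate vanishes, and ∂L/∂φ is identically zero. Hence
    d/dθ(∂L/∂φ') − ∂L/∂φ = 0
is satisfied. Therefore meridians φ = const are extremals of arc length — they are geodesics on the sphere.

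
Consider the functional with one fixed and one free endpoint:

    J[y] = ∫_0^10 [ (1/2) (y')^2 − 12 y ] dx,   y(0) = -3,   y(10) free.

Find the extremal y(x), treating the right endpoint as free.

The Lagrangian L = (1/2) (y')^2 − 12 y gives
    ∂L/∂y = −12,   ∂L/∂y' = y'.
Euler-Lagrange: d/dx(y') − (−12) = 0, i.e. y'' + 12 = 0, so
    y(x) = −(12/2) x^2 + C1 x + C2.
Fixed left endpoint y(0) = -3 ⇒ C2 = -3.
The right endpoint x = 10 is free, so the natural (transversality) condition is ∂L/∂y' |_{x=10} = 0, i.e. y'(10) = 0.
Compute y'(x) = −12 x + C1, so y'(10) = −120 + C1 = 0 ⇒ C1 = 120.
Therefore the extremal is
    y(x) = −6 x^2 + 120 x − 3.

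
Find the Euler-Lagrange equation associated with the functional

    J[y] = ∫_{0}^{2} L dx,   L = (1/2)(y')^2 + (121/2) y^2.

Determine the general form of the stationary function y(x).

The Lagrangian is L = (1/2)(y')^2 + (121/2) y^2.
∂L/∂y = 121y.
∂L/∂y' = y'.
The Euler-Lagrange equation d/dx(∂L/∂y') − ∂L/∂y = 0 becomes:
    y'' - 121 y = 0
General solution: y(x) = A e^(11x) + B e^(-11x), where A and B are arbitrary constants fixed by the endpoint conditions.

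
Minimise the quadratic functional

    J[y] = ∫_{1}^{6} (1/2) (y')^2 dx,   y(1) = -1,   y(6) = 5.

The Lagrangian is L = (1/2) (y')^2.
Compute ∂L/∂y = 0, ∂L/∂y' = y'.
The Euler-Lagrange equation d/dx(∂L/∂y') − ∂L/∂y = 0 reduces to
    y'' = 0.
Its general solution is
    y(x) = A x + B,
with A, B fixed by the endpoint conditions.
Applying the endpoint conditions y(1) = -1 and y(6) = 5: solve A·1 + B = -1 and A·6 + B = 5. Subtracting gives A(6 − 1) = 5 − -1, so A = 6/5, and B = -1 − A·1 = -11/5. Therefore
    y(x) = (6/5) x - 11/5.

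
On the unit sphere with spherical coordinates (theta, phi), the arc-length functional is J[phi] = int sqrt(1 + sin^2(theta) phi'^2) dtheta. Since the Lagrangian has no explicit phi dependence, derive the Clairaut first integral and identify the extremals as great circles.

On the unit sphere with spherical coordinates (θ, φ), the induced metric is
    ds^2 = dθ^2 + sin^2(θ) dφ^2.
Parameterise by θ; the arc-length functional is
    J[φ] = ∫ sqrt(1 + sin^2(θ) (dφ/dθ)^2) dθ,
so L = sqrt(1 + sin^2(θ) φ'^2). Compute
    ∂L/∂φ = 0  (L has no explicit φ dependence),
    ∂L/∂φ' = sin^2(θ) φ' / sqrt(1 + sin^2(θ) φ'^2).
Since ∂L/∂φ = 0, the Euler-Lagrange equation
    d/dθ(∂L/∂φ') − ∂L/∂φ = 0
reduces to d/dθ(∂L/∂φ') = 0, i.e. the momentum conjugate to φ is conserved:
    sin^2(θ) φ' / sqrt(1 + sin^2(θ) φ'^2) = C.
This is Clairaut's relation for the sphere. Solving for φ' and integrating gives the great-circle family
    cot(θ) = A cos(φ − φ_0),
i.e. the intersection of the sphere with a plane through the origin. The two constants A and φ_0 (equivalently C and one phase) are fixed by the two endpoint conditions.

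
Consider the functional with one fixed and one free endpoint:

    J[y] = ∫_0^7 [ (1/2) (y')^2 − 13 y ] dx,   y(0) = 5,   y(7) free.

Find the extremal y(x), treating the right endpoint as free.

The Lagrangian L = (1/2) (y')^2 − 13 y gives
    ∂L/∂y = −13,   ∂L/∂y' = y'.
Euler-Lagrange: d/dx(y') − (−13) = 0, i.e. y'' + 13 = 0, so
    y(x) = −(13/2) x^2 + C1 x + C2.
Fixed left endpoint y(0) = 5 ⇒ C2 = 5.
The right endpoint x = 7 is free, so the natural (transversality) condition is ∂L/∂y' |_{x=7} = 0, i.e. y'(7) = 0.
Compute y'(x) = −13 x + C1, so y'(7) = −91 + C1 = 0 ⇒ C1 = 91.
Therefore the extremal is
    y(x) = −(13/2) x^2 + 91 x + 5.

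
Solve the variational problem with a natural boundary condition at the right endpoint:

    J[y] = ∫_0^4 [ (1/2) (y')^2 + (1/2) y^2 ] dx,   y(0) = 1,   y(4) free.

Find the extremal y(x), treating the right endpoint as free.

The Lagrangian L = (1/2) (y')^2 + (1/2) y^2 gives
    ∂L/∂y = 1 y,   ∂L/∂y' = y'.
Euler-Lagrange: y'' − y = 0.
With k = 1, the general solution is
    y(x) = A cosh(x) + B sinh(x).
Fixed left endpoint y(0) = 1 ⇒ A = 1.
The right endpoint x = 4 is free, so the natural (transversality) condition is ∂L/∂y' |_{x=4} = 0, i.e. y'(4) = 0.
Compute y'(x) = A k sinh(k x) + B k cosh(k x), so
    y'(4) = A k sinh(k·4) + B k cosh(k·4) = 0
    ⇒ B = −A tanh(k·4) = − tanh(1·4).
Therefore the extremal is
    y(x) = cosh(1 x) − tanh(1·4) sinh(1 x).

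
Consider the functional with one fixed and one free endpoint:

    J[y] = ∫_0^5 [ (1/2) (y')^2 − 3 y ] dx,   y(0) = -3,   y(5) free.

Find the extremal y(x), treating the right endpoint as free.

The Lagrangian L = (1/2) (y')^2 − 3 y gives
    ∂L/∂y = −3,   ∂L/∂y' = y'.
Euler-Lagrange: d/dx(y') − (−3) = 0, i.e. y'' + 3 = 0, so
    y(x) = −(3/2) x^2 + C1 x + C2.
Fixed left endpoint y(0) = -3 ⇒ C2 = -3.
The right endpoint x = 5 is free, so the natural (transversality) condition is ∂L/∂y' |_{x=5} = 0, i.e. y'(5) = 0.
Compute y'(x) = −3 x + C1, so y'(5) = −15 + C1 = 0 ⇒ C1 = 15.
Therefore the extremal is
    y(x) = −(3/2) x^2 + 15 x − 3.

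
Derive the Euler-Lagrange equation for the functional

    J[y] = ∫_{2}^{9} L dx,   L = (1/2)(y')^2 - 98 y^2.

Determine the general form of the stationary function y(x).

The Lagrangian is L = (1/2)(y')^2 - 98 y^2.
∂L/∂y = -196y.
∂L/∂y' = y'.
The Euler-Lagrange equation d/dx(∂L/∂y') − ∂L/∂y = 0 becomes:
    y'' + 196 y = 0
General solution: y(x) = A sin(14x) + B cos(14x), where A and B are arbitrary constants fixed by the endpoint conditions.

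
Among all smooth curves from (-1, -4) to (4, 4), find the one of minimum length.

Arc-length functional: J[y] = ∫ sqrt(1 + (y')^2) dx.
Lagrangian L = sqrt(1 + (y')^2) has no explicit y dependence, so ∂L/∂y = 0 and the Euler-Lagrange equation gives
    d/dx( y' / sqrt(1 + (y')^2) ) = 0  ⇒  y' / sqrt(1 + (y')^2) = const.
Hence y' is constant, so y(x) is affine.
Fitting the endpoints (-1, -4) and (4, 4):
    slope m = (4 − (-4)) / (4 − (-1)) = 8/5,
    intercept c = (-4) − m·(-1) = -12/5.
Extremal: y(x) = (8/5) x - 12/5.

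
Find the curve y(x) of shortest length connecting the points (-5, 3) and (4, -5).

Arc-length functional: J[y] = ∫ sqrt(1 + (y')^2) dx.
Lagrangian L = sqrt(1 + (y')^2) has no explicit y dependence, so ∂L/∂y = 0 and the Euler-Lagrange equation gives
    d/dx( y' / sqrt(1 + (y')^2) ) = 0  ⇒  y' / sqrt(1 + (y')^2) = const.
Hence y' is constant, so y(x) is affine.
Fitting the endpoints (-5, 3) and (4, -5):
    slope m = ((-5) − 3) / (4 − (-5)) = -8/9,
    intercept c = 3 − m·(-5) = -13/9.
Extremal: y(x) = (-8/9) x - 13/9.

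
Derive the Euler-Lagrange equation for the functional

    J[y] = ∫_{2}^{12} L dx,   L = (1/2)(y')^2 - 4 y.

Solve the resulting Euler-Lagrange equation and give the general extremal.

The Lagrangian is L = (1/2)(y')^2 - 4 y.
∂L/∂y = -4.
∂L/∂y' = y'.
The Euler-Lagrange equation d/dx(∂L/∂y') − ∂L/∂y = 0 becomes:
    y'' + 4 = 0
General solution: y(x) = -2 x^2 + A x + B, where A and B are arbitrary constants fixed by the endpoint conditions.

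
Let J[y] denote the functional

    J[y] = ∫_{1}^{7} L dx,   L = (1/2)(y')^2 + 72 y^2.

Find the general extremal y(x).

The Lagrangian is L = (1/2)(y')^2 + 72 y^2.
∂L/∂y = 144y.
∂L/∂y' = y'.
The Euler-Lagrange equation d/dx(∂L/∂y') − ∂L/∂y = 0 becomes:
    y'' - 144 y = 0
General solution: y(x) = A e^(12x) + B e^(-12x), where A and B are arbitrary constants fixed by the endpoint conditions.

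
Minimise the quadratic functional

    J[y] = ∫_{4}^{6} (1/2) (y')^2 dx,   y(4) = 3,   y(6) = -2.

The Lagrangian is L = (1/2) (y')^2.
Compute ∂L/∂y = 0, ∂L/∂y' = y'.
The Euler-Lagrange equation d/dx(∂L/∂y') − ∂L/∂y = 0 reduces to
    y'' = 0.
Its general solution is
    y(x) = A x + B,
with A, B fixed by the endpoint conditions.
Applying the endpoint conditions y(4) = 3 and y(6) = -2: solve A·4 + B = 3 and A·6 + B = -2. Subtracting gives A(6 − 4) = -2 − 3, so A = -5/2, and B = 3 − A·4 = 13. Therefore
    y(x) = (-5/2) x + 13.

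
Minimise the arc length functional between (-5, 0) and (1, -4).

Arc-length functional: J[y] = ∫ sqrt(1 + (y')^2) dx.
Lagrangian L = sqrt(1 + (y')^2) has no explicit y dependence, so ∂L/∂y = 0 and the Euler-Lagrange equation gives
    d/dx( y' / sqrt(1 + (y')^2) ) = 0  ⇒  y' / sqrt(1 + (y')^2) = const.
Hence y' is constant, so y(x) is affine.
Fitting the endpoints (-5, 0) and (1, -4):
    slope m = ((-4) − 0) / (1 − (-5)) = -2/3,
    intercept c = 0 − m·(-5) = -10/3.
Extremal: y(x) = (-2/3) x - 10/3.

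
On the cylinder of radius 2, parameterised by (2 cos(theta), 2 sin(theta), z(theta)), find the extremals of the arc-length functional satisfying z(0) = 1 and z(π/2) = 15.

Parameterise the cylinder of radius R = 2 as
    r(θ) = (2 cos θ, 2 sin θ, z(θ)).
The arc-length element is
    ds = sqrt(4 + (dz/dθ)^2) dθ,
so the Lagrangian is L = sqrt(4 + z'^2).
L depends on z' only, not on z or θ, so ∂L/∂z = 0 and
    ∂L/∂z' = z' / sqrt(4 + z'^2).
The Euler-Lagrange equation gives
    d/dθ( z' / sqrt(4 + z'^2) ) = 0,
so z' is constant. Integrating once:
    z(θ) = a θ + b,
a helix on the cylinder (a straight line when the cylinder is unrolled). The constants a, b are determined by the endpoint conditions.
With endpoint conditions z(0) = 1 and z(π/2) = 15: from z(0) = b we get b = 1, and a·π/2 + 1 = 15 gives a = 28/π, so
    z(θ) = (28/π) θ + 1.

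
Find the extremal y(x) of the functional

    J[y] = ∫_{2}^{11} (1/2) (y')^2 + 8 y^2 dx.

The Lagrangian is L = (1/2) (y')^2 + 8 y^2.
Compute ∂L/∂y = 16y, ∂L/∂y' = y'.
The Euler-Lagrange equation d/dx(∂L/∂y') − ∂L/∂y = 0 reduces to
    y'' − 16 y = 0.
Its general solution is
    y(x) = A e^(4x) + B e^(−4x),
with A, B fixed by the endpoint conditions.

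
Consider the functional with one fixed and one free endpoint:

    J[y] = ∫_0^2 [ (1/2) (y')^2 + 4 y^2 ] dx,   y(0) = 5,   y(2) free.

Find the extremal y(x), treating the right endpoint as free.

The Lagrangian L = (1/2) (y')^2 + 4 y^2 gives
    ∂L/∂y = 8 y,   ∂L/∂y' = y'.
Euler-Lagrange: y'' − 8 y = 0.
With k = sqrt(8), the general solution is
    y(x) = A cosh(sqrt(8) x) + B sinh(sqrt(8) x).
Fixed left endpoint y(0) = 5 ⇒ A = 5.
The right endpoint x = 2 is free, so the natural (transversality) condition is ∂L/∂y' |_{x=2} = 0, i.e. y'(2) = 0.
Compute y'(x) = A k sinh(k x) + B k cosh(k x), so
    y'(2) = A k sinh(k·2) + B k cosh(k·2) = 0
    ⇒ B = −A tanh(k·2) = − 5 tanh(sqrt(8)·2).
Therefore the extremal is
    y(x) = 5 cosh(sqrt(8) x) − 5 tanh(sqrt(8)·2) sinh(sqrt(8) x).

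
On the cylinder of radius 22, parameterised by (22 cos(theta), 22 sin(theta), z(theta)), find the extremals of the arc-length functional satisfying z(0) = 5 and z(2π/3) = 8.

Parameterise the cylinder of radius R = 22 as
    r(θ) = (22 cos θ, 22 sin θ, z(θ)).
The arc-length element is
    ds = sqrt(484 + (dz/dθ)^2) dθ,
so the Lagrangian is L = sqrt(484 + z'^2).
L depends on z' only, not on z or θ, so ∂L/∂z = 0 and
    ∂L/∂z' = z' / sqrt(484 + z'^2).
The Euler-Lagrange equation gives
    d/dθ( z' / sqrt(484 + z'^2) ) = 0,
so z' is constant. Integrating once:
    z(θ) = a θ + b,
a helix on the cylinder (a straight line when the cylinder is unrolled). The constants a, b are determined by the endpoint conditions.
With endpoint conditions z(0) = 5 and z(2π/3) = 8: from z(0) = b we get b = 5, and a·2π/3 + 5 = 8 gives a = 9/(2π), so
    z(θ) = (9/(2π)) θ + 5.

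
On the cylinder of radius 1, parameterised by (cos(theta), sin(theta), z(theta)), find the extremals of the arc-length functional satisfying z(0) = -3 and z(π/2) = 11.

Parameterise the cylinder of radius R = 1 as
    r(θ) = (cos θ, sin θ, z(θ)).
The arc-length element is
    ds = sqrt(1 + (dz/dθ)^2) dθ,
so the Lagrangian is L = sqrt(1 + z'^2).
L depends on z' only, not on z or θ, so ∂L/∂z = 0 and
    ∂L/∂z' = z' / sqrt(1 + z'^2).
The Euler-Lagrange equation gives
    d/dθ( z' / sqrt(1 + z'^2) ) = 0,
so z' is constant. Integrating once:
    z(θ) = a θ + b,
a helix on the cylinder (a straight line when the cylinder is unrolled). The constants a, b are determined by the endpoint conditions.
With endpoint conditions z(0) = -3 and z(π/2) = 11: from z(0) = b we get b = -3, and a·π/2 + -3 = 11 gives a = 28/π, so
    z(θ) = (28/π) θ − 3.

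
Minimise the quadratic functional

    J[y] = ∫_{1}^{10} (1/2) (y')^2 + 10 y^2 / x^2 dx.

The Lagrangian is L = (1/2) (y')^2 + 10 y^2 / x^2.
Compute ∂L/∂y = 20y/x^2, ∂L/∂y' = y'.
The Euler-Lagrange equation d/dx(∂L/∂y') − ∂L/∂y = 0 reduces to
    y'' − 20/x^2 · y = 0  (x > 0).
Its general solution is
    y(x) = A x^5 + B x^(-4),
with A, B fixed by the endpoint conditions.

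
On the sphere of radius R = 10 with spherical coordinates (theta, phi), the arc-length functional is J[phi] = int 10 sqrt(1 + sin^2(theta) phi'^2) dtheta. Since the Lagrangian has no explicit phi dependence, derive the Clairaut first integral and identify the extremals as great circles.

On the sphere of radius R = 10 with spherical coordinates (θ, φ), the induced metric is
    ds^2 = 100(dθ^2 + sin^2(θ) dφ^2).
Parameterise by θ; the arc-length functional is
    J[φ] = ∫ 10 sqrt(1 + sin^2(θ) (dφ/dθ)^2) dθ,
so L = 10 sqrt(1 + sin^2(θ) φ'^2). Compute
    ∂L/∂φ = 0  (L has no explicit φ dependence),
    ∂L/∂φ' = 10 sin^2(θ) φ' / sqrt(1 + sin^2(θ) φ'^2).
Since ∂L/∂φ = 0, the Euler-Lagrange equation
    d/dθ(∂L/∂φ') − ∂L/∂φ = 0
reduces to d/dθ(∂L/∂φ') = 0, i.e. the momentum conjugate to φ is conserved:
    10 sin^2(θ) φ' / sqrt(1 + sin^2(θ) φ'^2) = C.
The overall factor of 10 is constant, so dividing through gives Clairaut's relation sin^2(θ) φ' / sqrt(1 + sin^2(θ) φ'^2) = C' (with C' = C/10). Solving for φ' and integrating gives the great-circle family
    cot(θ) = A cos(φ − φ_0),
i.e. the intersection of the sphere with a plane through the origin. The two constants A and φ_0 (equivalently C and one phase) are fixed by the two endpoint conditions.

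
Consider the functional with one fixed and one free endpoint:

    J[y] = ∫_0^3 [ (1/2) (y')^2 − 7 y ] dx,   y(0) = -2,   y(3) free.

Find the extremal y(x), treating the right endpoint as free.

The Lagrangian L = (1/2) (y')^2 − 7 y gives
    ∂L/∂y = −7,   ∂L/∂y' = y'.
Euler-Lagrange: d/dx(y') − (−7) = 0, i.e. y'' + 7 = 0, so
    y(x) = −(7/2) x^2 + C1 x + C2.
Fixed left endpoint y(0) = -2 ⇒ C2 = -2.
The right endpoint x = 3 is free, so the natural (transversality) condition is ∂L/∂y' |_{x=3} = 0, i.e. y'(3) = 0.
Compute y'(x) = −7 x + C1, so y'(3) = −21 + C1 = 0 ⇒ C1 = 21.
Therefore the extremal is
    y(x) = −(7/2) x^2 + 21 x − 2.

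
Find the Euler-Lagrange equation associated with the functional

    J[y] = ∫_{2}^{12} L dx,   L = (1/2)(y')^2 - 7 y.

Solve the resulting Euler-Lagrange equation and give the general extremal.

The Lagrangian is L = (1/2)(y')^2 - 7 y.
∂L/∂y = -7.
∂L/∂y' = y'.
The Euler-Lagrange equation d/dx(∂L/∂y') − ∂L/∂y = 0 becomes:
    y'' + 7 = 0
General solution: y(x) = -(7/2) x^2 + A x + B, where A and B are arbitrary constants fixed by the endpoint conditions.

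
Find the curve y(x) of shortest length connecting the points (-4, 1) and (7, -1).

Arc-length functional: J[y] = ∫ sqrt(1 + (y')^2) dx.
Lagrangian L = sqrt(1 + (y')^2) has no explicit y dependence, so ∂L/∂y = 0 and the Euler-Lagrange equation gives
    d/dx( y' / sqrt(1 + (y')^2) ) = 0  ⇒  y' / sqrt(1 + (y')^2) = const.
Hence y' is constant, so y(x) is affine.
Fitting the endpoints (-4, 1) and (7, -1):
    slope m = ((-1) − 1) / (7 − (-4)) = -2/11,
    intercept c = 1 − m·(-4) = 3/11.
Extremal: y(x) = (-2/11) x + 3/11.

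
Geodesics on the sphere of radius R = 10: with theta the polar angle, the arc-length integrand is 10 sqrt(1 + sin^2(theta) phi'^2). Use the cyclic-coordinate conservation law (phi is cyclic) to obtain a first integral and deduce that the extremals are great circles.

On the sphere of radius R = 10 with spherical coordinates (θ, φ), the induced metric is
    ds^2 = 100(dθ^2 + sin^2(θ) dφ^2).
Parameterise by θ; the arc-length functional is
    J[φ] = ∫ 10 sqrt(1 + sin^2(θ) (dφ/dθ)^2) dθ,
so L = 10 sqrt(1 + sin^2(θ) φ'^2). Compute
    ∂L/∂φ = 0  (L has no explicit φ dependence),
    ∂L/∂φ' = 10 sin^2(θ) φ' / sqrt(1 + sin^2(θ) φ'^2).
Since ∂L/∂φ = 0, the Euler-Lagrange equation
    d/dθ(∂L/∂φ') − ∂L/∂φ = 0
reduces to d/dθ(∂L/∂φ') = 0, i.e. the momentum conjugate to φ is conserved:
    10 sin^2(θ) φ' / sqrt(1 + sin^2(θ) φ'^2) = C.
The overall factor of 10 is constant, so dividing through gives Clairaut's relation sin^2(θ) φ' / sqrt(1 + sin^2(θ) φ'^2) = C' (with C' = C/10). Solving for φ' and integrating gives the great-circle family
    cot(θ) = A cos(φ − φ_0),
i.e. the intersection of the sphere with a plane through the origin. The two constants A and φ_0 (equivalently C and one phase) are fixed by the two endpoint conditions.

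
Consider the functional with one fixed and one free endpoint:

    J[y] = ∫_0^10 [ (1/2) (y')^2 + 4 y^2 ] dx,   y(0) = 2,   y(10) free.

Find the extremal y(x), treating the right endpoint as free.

The Lagrangian L = (1/2) (y')^2 + 4 y^2 gives
    ∂L/∂y = 8 y,   ∂L/∂y' = y'.
Euler-Lagrange: y'' − 8 y = 0.
With k = sqrt(8), the general solution is
    y(x) = A cosh(sqrt(8) x) + B sinh(sqrt(8) x).
Fixed left endpoint y(0) = 2 ⇒ A = 2.
The right endpoint x = 10 is free, so the natural (transversality) condition is ∂L/∂y' |_{x=10} = 0, i.e. y'(10) = 0.
Compute y'(x) = A k sinh(k x) + B k cosh(k x), so
    y'(10) = A k sinh(k·10) + B k cosh(k·10) = 0
    ⇒ B = −A tanh(k·10) = − 2 tanh(sqrt(8)·10).
Therefore the extremal is
    y(x) = 2 cosh(sqrt(8) x) − 2 tanh(sqrt(8)·10) sinh(sqrt(8) x).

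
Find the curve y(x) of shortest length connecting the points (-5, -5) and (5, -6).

Arc-length functional: J[y] = ∫ sqrt(1 + (y')^2) dx.
Lagrangian L = sqrt(1 + (y')^2) has no explicit y dependence, so ∂L/∂y = 0 and the Euler-Lagrange equation gives
    d/dx( y' / sqrt(1 + (y')^2) ) = 0  ⇒  y' / sqrt(1 + (y')^2) = const.
Hence y' is constant, so y(x) is affine.
Fitting the endpoints (-5, -5) and (5, -6):
    slope m = ((-6) − (-5)) / (5 − (-5)) = -1/10,
    intercept c = (-5) − m·(-5) = -11/2.
Extremal: y(x) = (-1/10) x - 11/2.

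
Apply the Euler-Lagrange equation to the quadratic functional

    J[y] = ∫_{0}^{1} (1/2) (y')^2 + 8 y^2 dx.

The Lagrangian is L = (1/2) (y')^2 + 8 y^2.
Compute ∂L/∂y = 16y, ∂L/∂y' = y'.
The Euler-Lagrange equation d/dx(∂L/∂y') − ∂L/∂y = 0 reduces to
    y'' − 16 y = 0.
Its general solution is
    y(x) = A e^(4x) + B e^(−4x),
with A, B fixed by the endpoint conditions.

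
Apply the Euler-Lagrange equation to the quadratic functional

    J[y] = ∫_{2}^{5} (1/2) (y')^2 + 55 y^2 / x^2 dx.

The Lagrangian is L = (1/2) (y')^2 + 55 y^2 / x^2.
Compute ∂L/∂y = 110y/x^2, ∂L/∂y' = y'.
The Euler-Lagrange equation d/dx(∂L/∂y') − ∂L/∂y = 0 reduces to
    y'' − 110/x^2 · y = 0  (x > 0).
Its general solution is
    y(x) = A x^11 + B x^(-10),
with A, B fixed by the endpoint conditions.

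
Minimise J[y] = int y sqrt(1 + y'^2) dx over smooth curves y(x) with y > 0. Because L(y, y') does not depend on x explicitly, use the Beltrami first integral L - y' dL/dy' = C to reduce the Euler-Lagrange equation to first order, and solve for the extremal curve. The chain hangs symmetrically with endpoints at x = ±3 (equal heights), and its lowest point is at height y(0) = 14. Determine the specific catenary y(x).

The Lagrangian L(y, y') = y sqrt(1 + y'^2) has no explicit x dependence, so the Beltrami identity applies:
    L − y' ∂L/∂y' = C.
Compute ∂L/∂y' = y · y' / sqrt(1 + y'^2). Then
    L − y' ∂L/∂y'
    = y sqrt(1 + y'^2) − y · y'^2 / sqrt(1 + y'^2)
    = y (1 + y'^2 − y'^2) / sqrt(1 + y'^2)
    = y / sqrt(1 + y'^2) = C.
Squaring gives y^2 = C^2 (1 + y'^2), i.e.
    y'^2 = y^2 / C^2 − 1.
Separating variables,
    dy / sqrt(y^2 − C^2) = dx / C,
and integrating gives arccosh(y / C) = (x − a)/C, so
    y(x) = C cosh((x − a)/C),
the catenary. The constants C and a are fixed by the two endpoint conditions (and, for the hanging-chain problem, the length constraint selects C).
Now fit the given data. The endpoints x = ±3 are symmetric at equal height, so the catenary is even about its minimum: a = 0 and y(x) = C cosh(x/C). The lowest point is y(0) = C cosh(0) = C, and we are told y(0) = 14, so C = 14. Therefore
    y(x) = 14 cosh(x/14),
and at the endpoints
    y(±3) = 14 cosh(3/14).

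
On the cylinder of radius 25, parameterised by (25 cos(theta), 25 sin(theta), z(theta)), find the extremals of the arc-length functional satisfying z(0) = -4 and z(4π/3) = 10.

Parameterise the cylinder of radius R = 25 as
    r(θ) = (25 cos θ, 25 sin θ, z(θ)).
The arc-length element is
    ds = sqrt(625 + (dz/dθ)^2) dθ,
so the Lagrangian is L = sqrt(625 + z'^2).
L depends on z' only, not on z or θ, so ∂L/∂z = 0 and
    ∂L/∂z' = z' / sqrt(625 + z'^2).
The Euler-Lagrange equation gives
    d/dθ( z' / sqrt(625 + z'^2) ) = 0,
so z' is constant. Integrating once:
    z(θ) = a θ + b,
a helix on the cylinder (a straight line when the cylinder is unrolled). The constants a, b are determined by the endpoint conditions.
With endpoint conditions z(0) = -4 and z(4π/3) = 10: from z(0) = b we get b = -4, and a·4π/3 + -4 = 10 gives a = 21/(2π), so
    z(θ) = (21/(2π)) θ − 4.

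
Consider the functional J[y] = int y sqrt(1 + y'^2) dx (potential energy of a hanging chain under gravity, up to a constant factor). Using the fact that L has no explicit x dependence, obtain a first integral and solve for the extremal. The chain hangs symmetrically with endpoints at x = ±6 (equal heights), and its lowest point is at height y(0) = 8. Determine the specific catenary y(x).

The Lagrangian L(y, y') = y sqrt(1 + y'^2) has no explicit x dependence, so the Beltrami identity applies:
    L − y' ∂L/∂y' = C.
Compute ∂L/∂y' = y · y' / sqrt(1 + y'^2). Then
    L − y' ∂L/∂y'
    = y sqrt(1 + y'^2) − y · y'^2 / sqrt(1 + y'^2)
    = y (1 + y'^2 − y'^2) / sqrt(1 + y'^2)
    = y / sqrt(1 + y'^2) = C.
Squaring gives y^2 = C^2 (1 + y'^2), i.e.
    y'^2 = y^2 / C^2 − 1.
Separating variables,
    dy / sqrt(y^2 − C^2) = dx / C,
and integrating gives arccosh(y / C) = (x − a)/C, so
    y(x) = C cosh((x − a)/C),
the catenary. The constants C and a are fixed by the two endpoint conditions (and, for the hanging-chain problem, the length constraint selects C).
Now fit the given data. The endpoints x = ±6 are symmetric at equal height, so the catenary is even about its minimum: a = 0 and y(x) = C cosh(x/C). The lowest point is y(0) = C cosh(0) = C, and we are told y(0) = 8, so C = 8. Therefore
    y(x) = 8 cosh(x/8),
and at the endpoints
    y(±6) = 8 cosh(6/8).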